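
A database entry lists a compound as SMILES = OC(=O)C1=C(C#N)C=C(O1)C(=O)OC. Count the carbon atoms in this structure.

Count every carbon token in the SMILES (each C, including those in ring-closure positions and inside branches).
Carbon count: 8.

8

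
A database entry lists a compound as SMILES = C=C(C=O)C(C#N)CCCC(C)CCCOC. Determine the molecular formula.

Walk through each heavy atom and fill implicit hydrogens from standard valence (C 4, N 3, O 2, S 2, halogen 1):
  atom 1: C, bond orders sum to 2 (valence 4) → 2 H
  atom 2: C, bond orders sum to 4 (valence 4) → 0 H
  atom 3: C, bond orders sum to 3 (valence 4) → 1 H
  atom 4: O, bond orders sum to 2 (valence 2) → 0 H
  atom 5: C, bond orders sum to 3 (valence 4) → 1 H
  atom 6: C, bond orders sum to 4 (valence 4) → 0 H
  atom 7: N, bond orders sum to 3 (valence 3) → 0 H
  atom 8: C, bond orders sum to 2 (valence 4) → 2 H
  atom 9: C, bond orders sum to 2 (valence 4) → 2 H
  atom 10: C, bond orders sum to 2 (valence 4) → 2 H
  atom 11: C, bond orders sum to 3 (valence 4) → 1 H
  atom 12: C, bond orders sum to 1 (valence 4) → 3 H
  atom 13: C, bond orders sum to 2 (valence 4) → 2 H
  atom 14: C, bond orders sum to 2 (valence 4) → 2 H
  atom 15: C, bond orders sum to 2 (valence 4) → 2 H
  atom 16: O, bond orders sum to 2 (valence 2) → 0 H
  atom 17: C, bond orders sum to 1 (valence 4) → 3 H
Totals → C:14, H:23, N:1, O:2.

C14H23NO2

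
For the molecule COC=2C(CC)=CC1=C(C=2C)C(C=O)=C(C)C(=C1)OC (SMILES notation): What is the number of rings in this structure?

2

In SMILES, each pair of matching ring-closure digits denotes one ring-closing bond; the number of such bonds equals the number of independent rings.
Ring-closure bonds here: 2.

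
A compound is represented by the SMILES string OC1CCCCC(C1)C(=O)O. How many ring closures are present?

1

In SMILES, each pair of matching ring-closure digits denotes one ring-closing bond; the number of such bonds equals the number of independent rings.
Ring-closure bonds here: 1.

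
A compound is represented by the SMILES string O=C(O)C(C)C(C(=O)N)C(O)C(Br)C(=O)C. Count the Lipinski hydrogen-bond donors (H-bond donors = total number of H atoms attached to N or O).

Donors: find every N or O and count the H atoms it carries.
  atom 1 (O): bond orders sum to 2 → 0 H
  atom 3 (O): bond orders sum to 1 → 1 H
  atom 8 (O): bond orders sum to 2 → 0 H
  atom 9 (N): bond orders sum to 1 → 2 H
  atom 11 (O): bond orders sum to 1 → 1 H
  atom 15 (O): bond orders sum to 2 → 0 H
Lipinski HBD = 4.

4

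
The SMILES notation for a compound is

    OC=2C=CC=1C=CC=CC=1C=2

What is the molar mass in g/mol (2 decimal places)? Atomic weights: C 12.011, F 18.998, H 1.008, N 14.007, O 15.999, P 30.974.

First, the molecular formula is C10H8O (counting implicit H from valence).
  C: 10 × 12.011 = 120.110
  H: 8 × 1.008 = 8.064
  O: 1 × 15.999 = 15.999
Sum: 10×12.011 + 8×1.008 + 1×15.999 = 144.173 → 144.17 g/mol.

144.17 g/mol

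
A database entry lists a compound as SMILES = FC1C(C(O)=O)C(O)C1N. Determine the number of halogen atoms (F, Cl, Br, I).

Halogen atoms appear at heavy-atom position 1 (1×F).
Other groups present: 1 carboxylic acid, 1 hydroxyl, 1 primary amine.
Halogen count: 1.

1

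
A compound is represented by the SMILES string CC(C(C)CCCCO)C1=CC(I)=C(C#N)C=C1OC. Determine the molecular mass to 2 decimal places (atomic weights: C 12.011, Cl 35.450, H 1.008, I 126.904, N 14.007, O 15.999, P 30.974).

First, the molecular formula is C16H22INO2 (counting implicit H from valence).
  C: 16 × 12.011 = 192.176
  H: 22 × 1.008 = 22.176
  I: 1 × 126.904 = 126.904
  N: 1 × 14.007 = 14.007
  O: 2 × 15.999 = 31.998
Sum: 16×12.011 + 22×1.008 + 1×126.904 + 1×14.007 + 2×15.999 = 387.261 → 387.26 g/mol.

387.26 g/mol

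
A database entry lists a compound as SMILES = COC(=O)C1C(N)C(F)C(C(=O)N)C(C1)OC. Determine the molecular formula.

C10H17FN2O4

Walk through each heavy atom and fill implicit hydrogens from standard valence (C 4, N 3, O 2, S 2, halogen 1):
  atom 1: C, bond orders sum to 1 (valence 4) → 3 H
  atom 2: O, bond orders sum to 2 (valence 2) → 0 H
  atom 3: C, bond orders sum to 4 (valence 4) → 0 H
  atom 4: O, bond orders sum to 2 (valence 2) → 0 H
  atom 5: C, bond orders sum to 3 (valence 4) → 1 H
  atom 6: C, bond orders sum to 3 (valence 4) → 1 H
  atom 7: N, bond orders sum to 1 (valence 3) → 2 H
  atom 8: C, bond orders sum to 3 (valence 4) → 1 H
  atom 9: F (halogen, monovalent) → 0 H
  atom 10: C, bond orders sum to 3 (valence 4) → 1 H
  atom 11: C, bond orders sum to 4 (valence 4) → 0 H
  atom 12: O, bond orders sum to 2 (valence 2) → 0 H
  atom 13: N, bond orders sum to 1 (valence 3) → 2 H
  atom 14: C, bond orders sum to 3 (valence 4) → 1 H
  atom 15: C, bond orders sum to 2 (valence 4) → 2 H
  atom 16: O, bond orders sum to 2 (valence 2) → 0 H
  atom 17: C, bond orders sum to 1 (valence 4) → 3 H
Totals → C:10, H:17, F:1, N:2, O:4.
In Hill order: C10H17FN2O4.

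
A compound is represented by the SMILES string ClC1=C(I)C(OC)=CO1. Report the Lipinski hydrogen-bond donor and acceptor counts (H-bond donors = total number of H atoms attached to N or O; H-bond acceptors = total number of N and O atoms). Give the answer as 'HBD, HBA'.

Donors: find every N or O and count the H atoms it carries.
  atom 6 (O): bond orders sum to 2 → 0 H
  atom 9 (O): bond orders sum to 2 → 0 H
Lipinski HBD = 0.
Acceptors: N atoms = 0, O atoms = 2 → HBA = 2.

0, 2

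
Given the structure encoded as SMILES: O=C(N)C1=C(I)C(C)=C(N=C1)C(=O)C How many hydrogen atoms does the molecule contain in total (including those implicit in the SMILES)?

9

Walk through each heavy atom and fill implicit hydrogens from standard valence (C 4, N 3, O 2, S 2, halogen 1):
  atom 1: O, bond orders sum to 2 (valence 2) → 0 H
  atom 2: C, bond orders sum to 4 (valence 4) → 0 H
  atom 3: N, bond orders sum to 1 (valence 3) → 2 H
  atom 4: C, bond orders sum to 4 (valence 4) → 0 H
  atom 5: C, bond orders sum to 4 (valence 4) → 0 H
  atom 6: I (halogen, monovalent) → 0 H
  atom 7: C, bond orders sum to 4 (valence 4) → 0 H
  atom 8: C, bond orders sum to 1 (valence 4) → 3 H
  atom 9: C, bond orders sum to 4 (valence 4) → 0 H
  atom 10: N, bond orders sum to 3 (valence 3) → 0 H
  atom 11: C, bond orders sum to 3 (valence 4) → 1 H
  atom 12: C, bond orders sum to 4 (valence 4) → 0 H
  atom 13: O, bond orders sum to 2 (valence 2) → 0 H
  atom 14: C, bond orders sum to 1 (valence 4) → 3 H
Total hydrogens: 9.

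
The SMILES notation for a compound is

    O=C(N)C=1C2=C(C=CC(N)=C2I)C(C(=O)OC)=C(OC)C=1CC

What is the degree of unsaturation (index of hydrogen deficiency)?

9

Degree of unsaturation = (number of rings) + (number of π bonds).
Ring closures in the SMILES: 2.
π bonds: 7 double bonds (each 1 DoU) → 7 DoU from unsaturation.
Total DoU = 2 + 7 = 9.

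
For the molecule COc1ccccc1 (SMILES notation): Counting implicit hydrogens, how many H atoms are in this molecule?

8

Walk through each heavy atom and fill implicit hydrogens from standard valence (C 4, N 3, O 2, S 2, halogen 1); for lowercase aromatic atoms, an aromatic c carries 1 H when it has two neighbours and 0 H with three, and aromatic n carries 0 H:
  atom 1: C, bond orders sum to 1 (valence 4) → 3 H
  atom 2: O, bond orders sum to 2 (valence 2) → 0 H
  atom 3: aromatic c, 3 neighbours → 0 H
  atom 4: aromatic c, 2 neighbours → 1 H
  atom 5: aromatic c, 2 neighbours → 1 H
  atom 6: aromatic c, 2 neighbours → 1 H
  atom 7: aromatic c, 2 neighbours → 1 H
  atom 8: aromatic c, 2 neighbours → 1 H
Total hydrogens: 8.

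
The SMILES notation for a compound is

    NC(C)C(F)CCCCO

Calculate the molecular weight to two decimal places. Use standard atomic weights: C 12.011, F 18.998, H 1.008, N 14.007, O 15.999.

149.21 g/mol

First, the molecular formula is C7H16FNO (counting implicit H from valence).
  C: 7 × 12.011 = 84.077
  F: 1 × 18.998 = 18.998
  H: 16 × 1.008 = 16.128
  N: 1 × 14.007 = 14.007
  O: 1 × 15.999 = 15.999
Sum: 7×12.011 + 1×18.998 + 16×1.008 + 1×14.007 + 1×15.999 = 149.209 → 149.21 g/mol.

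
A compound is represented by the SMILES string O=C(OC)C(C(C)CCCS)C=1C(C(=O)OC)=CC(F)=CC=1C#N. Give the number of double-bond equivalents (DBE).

8

Molecular formula: C17H20FNO4S.
DoU = (2C + 2 + N − H − X) / 2, where X is the halogen count and O/S are ignored.
    = (2·17 + 2 + 1 − 20 − 1) / 2 = 16 / 2 = 8.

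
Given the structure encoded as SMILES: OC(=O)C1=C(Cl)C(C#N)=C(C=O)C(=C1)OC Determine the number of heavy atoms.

16

Every atom symbol written in the SMILES (organic subset) is one heavy atom; implicit H are not written.
Heavy atoms by element → C:10, Cl:1, N:1, O:4.
Total: 16.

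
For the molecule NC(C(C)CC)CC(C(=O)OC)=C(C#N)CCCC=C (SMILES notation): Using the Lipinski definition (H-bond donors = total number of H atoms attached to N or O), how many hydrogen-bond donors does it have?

Donors: find every N or O and count the H atoms it carries.
  atom 1 (N): bond orders sum to 1 → 2 H
  atom 10 (O): bond orders sum to 2 → 0 H
  atom 11 (O): bond orders sum to 2 → 0 H
  atom 15 (N): bond orders sum to 3 → 0 H
Lipinski HBD = 2.

2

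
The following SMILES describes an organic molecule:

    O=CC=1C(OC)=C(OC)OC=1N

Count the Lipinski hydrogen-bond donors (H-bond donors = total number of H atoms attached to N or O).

2

Donors: find every N or O and count the H atoms it carries.
  atom 1 (O): bond orders sum to 2 → 0 H
  atom 5 (O): bond orders sum to 2 → 0 H
  atom 8 (O): bond orders sum to 2 → 0 H
  atom 10 (O): bond orders sum to 2 → 0 H
  atom 12 (N): bond orders sum to 1 → 2 H
Lipinski HBD = 2.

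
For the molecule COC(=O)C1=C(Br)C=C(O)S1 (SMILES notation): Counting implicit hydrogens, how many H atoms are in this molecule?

5

Walk through each heavy atom and fill implicit hydrogens from standard valence (C 4, N 3, O 2, S 2, halogen 1):
  atom 1: C, bond orders sum to 1 (valence 4) → 3 H
  atom 2: O, bond orders sum to 2 (valence 2) → 0 H
  atom 3: C, bond orders sum to 4 (valence 4) → 0 H
  atom 4: O, bond orders sum to 2 (valence 2) → 0 H
  atom 5: C, bond orders sum to 4 (valence 4) → 0 H
  atom 6: C, bond orders sum to 4 (valence 4) → 0 H
  atom 7: Br (halogen, monovalent) → 0 H
  atom 8: C, bond orders sum to 3 (valence 4) → 1 H
  atom 9: C, bond orders sum to 4 (valence 4) → 0 H
  atom 10: O, bond orders sum to 1 (valence 2) → 1 H
  atom 11: S, bond orders sum to 2 (valence 2) → 0 H
Total hydrogens: 5.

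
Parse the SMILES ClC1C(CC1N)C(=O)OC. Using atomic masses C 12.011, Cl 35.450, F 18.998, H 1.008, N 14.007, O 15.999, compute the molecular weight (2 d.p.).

First, the molecular formula is C6H10ClNO2 (counting implicit H from valence).
  C: 6 × 12.011 = 72.066
  Cl: 1 × 35.450 = 35.450
  H: 10 × 1.008 = 10.080
  N: 1 × 14.007 = 14.007
  O: 2 × 15.999 = 31.998
Sum: 6×12.011 + 1×35.450 + 10×1.008 + 1×14.007 + 2×15.999 = 163.601 → 163.60 g/mol.

163.60 g/mol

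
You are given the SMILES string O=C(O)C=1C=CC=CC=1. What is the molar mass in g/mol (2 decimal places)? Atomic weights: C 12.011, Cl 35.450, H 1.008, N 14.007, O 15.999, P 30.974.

First, the molecular formula is C7H6O2 (counting implicit H from valence).
  C: 7 × 12.011 = 84.077
  H: 6 × 1.008 = 6.048
  O: 2 × 15.999 = 31.998
Sum: 7×12.011 + 6×1.008 + 2×15.999 = 122.123 → 122.12 g/mol.

122.12 g/mol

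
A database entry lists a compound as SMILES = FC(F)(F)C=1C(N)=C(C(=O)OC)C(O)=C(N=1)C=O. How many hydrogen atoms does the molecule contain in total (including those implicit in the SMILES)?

Walk through each heavy atom and fill implicit hydrogens from standard valence (C 4, N 3, O 2, S 2, halogen 1):
  atom 1: F (halogen, monovalent) → 0 H
  atom 2: C, bond orders sum to 4 (valence 4) → 0 H
  atom 3: F (halogen, monovalent) → 0 H
  atom 4: F (halogen, monovalent) → 0 H
  atom 5: C, bond orders sum to 4 (valence 4) → 0 H
  atom 6: C, bond orders sum to 4 (valence 4) → 0 H
  atom 7: N, bond orders sum to 1 (valence 3) → 2 H
  atom 8: C, bond orders sum to 4 (valence 4) → 0 H
  atom 9: C, bond orders sum to 4 (valence 4) → 0 H
  atom 10: O, bond orders sum to 2 (valence 2) → 0 H
  atom 11: O, bond orders sum to 2 (valence 2) → 0 H
  atom 12: C, bond orders sum to 1 (valence 4) → 3 H
  atom 13: C, bond orders sum to 4 (valence 4) → 0 H
  atom 14: O, bond orders sum to 1 (valence 2) → 1 H
  atom 15: C, bond orders sum to 4 (valence 4) → 0 H
  atom 16: N, bond orders sum to 3 (valence 3) → 0 H
  atom 17: C, bond orders sum to 3 (valence 4) → 1 H
  atom 18: O, bond orders sum to 2 (valence 2) → 0 H
Total hydrogens: 7.

7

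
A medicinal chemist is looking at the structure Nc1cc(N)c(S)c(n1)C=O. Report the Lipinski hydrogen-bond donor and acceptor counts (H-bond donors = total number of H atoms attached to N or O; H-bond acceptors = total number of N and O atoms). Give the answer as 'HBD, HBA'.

4, 4

Donors: find every N or O and count the H atoms it carries.
  atom 1 (N): bond orders sum to 1 → 2 H
  atom 5 (N): bond orders sum to 1 → 2 H
  atom 9 (N): bond orders sum to 3 → 0 H
  atom 11 (O): bond orders sum to 2 → 0 H
Lipinski HBD = 4.
Acceptors: N atoms = 3, O atoms = 1 → HBA = 4.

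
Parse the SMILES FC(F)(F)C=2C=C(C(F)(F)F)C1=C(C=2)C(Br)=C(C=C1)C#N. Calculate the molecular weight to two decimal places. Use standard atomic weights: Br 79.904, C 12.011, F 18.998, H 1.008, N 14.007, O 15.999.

First, the molecular formula is C13H4BrF6N (counting implicit H from valence).
  Br: 1 × 79.904 = 79.904
  C: 13 × 12.011 = 156.143
  F: 6 × 18.998 = 113.988
  H: 4 × 1.008 = 4.032
  N: 1 × 14.007 = 14.007
Sum: 1×79.904 + 13×12.011 + 6×18.998 + 4×1.008 + 1×14.007 = 368.074 → 368.07 g/mol.

368.07 g/mol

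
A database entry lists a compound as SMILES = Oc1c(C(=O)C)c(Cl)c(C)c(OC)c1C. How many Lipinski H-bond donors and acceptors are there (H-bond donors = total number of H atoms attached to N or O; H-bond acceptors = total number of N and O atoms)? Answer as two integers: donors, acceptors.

1, 3

Donors: find every N or O and count the H atoms it carries.
  atom 1 (O): bond orders sum to 1 → 1 H
  atom 5 (O): bond orders sum to 2 → 0 H
  atom 12 (O): bond orders sum to 2 → 0 H
Lipinski HBD = 1.
Acceptors: N atoms = 0, O atoms = 3 → HBA = 3.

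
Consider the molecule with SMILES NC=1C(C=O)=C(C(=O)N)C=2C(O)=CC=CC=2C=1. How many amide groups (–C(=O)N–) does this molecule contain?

The amide motif appears at heavy-atom position 7 in the SMILES.
Other groups present: 1 aldehyde, 1 hydroxyl, 1 primary amine.
Amide count: 1.

1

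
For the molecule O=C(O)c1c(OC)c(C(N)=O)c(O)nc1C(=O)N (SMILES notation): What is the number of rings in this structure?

1

In SMILES, each pair of matching ring-closure digits denotes one ring-closing bond; the number of such bonds equals the number of independent rings.
Ring-closure bonds here: 1.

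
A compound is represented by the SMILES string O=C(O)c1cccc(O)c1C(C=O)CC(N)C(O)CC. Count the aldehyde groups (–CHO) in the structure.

1

The aldehyde motif appears at heavy-atom position 12 in the SMILES.
Other groups present: 1 carboxylic acid, 2 hydroxyl, 1 primary amine.
Aldehyde count: 1.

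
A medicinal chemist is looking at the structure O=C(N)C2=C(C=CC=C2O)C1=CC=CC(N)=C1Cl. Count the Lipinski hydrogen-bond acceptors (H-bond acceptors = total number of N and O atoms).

4

N atoms: 2; O atoms: 2.
Lipinski HBA = 2 + 2 = 4.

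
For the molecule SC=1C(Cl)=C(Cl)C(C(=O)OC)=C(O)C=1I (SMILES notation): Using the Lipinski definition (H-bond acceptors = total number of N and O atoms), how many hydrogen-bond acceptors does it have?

N atoms: 0; O atoms: 3.
Lipinski HBA = 0 + 3 = 3.

3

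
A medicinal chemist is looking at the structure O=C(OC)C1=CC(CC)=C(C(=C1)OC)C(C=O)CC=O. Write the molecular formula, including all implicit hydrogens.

C15H18O5

Walk through each heavy atom and fill implicit hydrogens from standard valence (C 4, N 3, O 2, S 2, halogen 1):
  atom 1: O, bond orders sum to 2 (valence 2) → 0 H
  atom 2: C, bond orders sum to 4 (valence 4) → 0 H
  atom 3: O, bond orders sum to 2 (valence 2) → 0 H
  atom 4: C, bond orders sum to 1 (valence 4) → 3 H
  atom 5: C, bond orders sum to 4 (valence 4) → 0 H
  atom 6: C, bond orders sum to 3 (valence 4) → 1 H
  atom 7: C, bond orders sum to 4 (valence 4) → 0 H
  atom 8: C, bond orders sum to 2 (valence 4) → 2 H
  atom 9: C, bond orders sum to 1 (valence 4) → 3 H
  atom 10: C, bond orders sum to 4 (valence 4) → 0 H
  atom 11: C, bond orders sum to 4 (valence 4) → 0 H
  atom 12: C, bond orders sum to 3 (valence 4) → 1 H
  atom 13: O, bond orders sum to 2 (valence 2) → 0 H
  atom 14: C, bond orders sum to 1 (valence 4) → 3 H
  atom 15: C, bond orders sum to 3 (valence 4) → 1 H
  atom 16: C, bond orders sum to 3 (valence 4) → 1 H
  atom 17: O, bond orders sum to 2 (valence 2) → 0 H
  atom 18: C, bond orders sum to 2 (valence 4) → 2 H
  atom 19: C, bond orders sum to 3 (valence 4) → 1 H
  atom 20: O, bond orders sum to 2 (valence 2) → 0 H
Totals → C:15, H:18, O:5.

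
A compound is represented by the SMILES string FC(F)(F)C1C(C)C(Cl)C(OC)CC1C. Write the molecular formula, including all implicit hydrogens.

Walk through each heavy atom and fill implicit hydrogens from standard valence (C 4, N 3, O 2, S 2, halogen 1):
  atom 1: F (halogen, monovalent) → 0 H
  atom 2: C, bond orders sum to 4 (valence 4) → 0 H
  atom 3: F (halogen, monovalent) → 0 H
  atom 4: F (halogen, monovalent) → 0 H
  atom 5: C, bond orders sum to 3 (valence 4) → 1 H
  atom 6: C, bond orders sum to 3 (valence 4) → 1 H
  atom 7: C, bond orders sum to 1 (valence 4) → 3 H
  atom 8: C, bond orders sum to 3 (valence 4) → 1 H
  atom 9: Cl (halogen, monovalent) → 0 H
  atom 10: C, bond orders sum to 3 (valence 4) → 1 H
  atom 11: O, bond orders sum to 2 (valence 2) → 0 H
  atom 12: C, bond orders sum to 1 (valence 4) → 3 H
  atom 13: C, bond orders sum to 2 (valence 4) → 2 H
  atom 14: C, bond orders sum to 3 (valence 4) → 1 H
  atom 15: C, bond orders sum to 1 (valence 4) → 3 H
Totals → C:10, H:16, Cl:1, F:3, O:1.
In Hill order: C10H16ClF3O.

C10H16ClF3O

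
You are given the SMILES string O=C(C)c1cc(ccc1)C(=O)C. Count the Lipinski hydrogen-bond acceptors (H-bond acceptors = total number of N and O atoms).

N atoms: 0; O atoms: 2.
Lipinski HBA = 0 + 2 = 2.

2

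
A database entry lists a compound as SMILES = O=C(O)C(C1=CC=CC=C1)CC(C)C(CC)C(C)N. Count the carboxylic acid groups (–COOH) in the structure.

The carboxylic acid motif appears at heavy-atom position 2 in the SMILES.
Other groups present: 1 primary amine.
Carboxylic acid count: 1.

1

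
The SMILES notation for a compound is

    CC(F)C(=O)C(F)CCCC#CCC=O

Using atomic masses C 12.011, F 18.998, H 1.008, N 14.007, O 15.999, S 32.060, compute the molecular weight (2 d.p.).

216.23 g/mol

First, the molecular formula is C11H14F2O2 (counting implicit H from valence).
  C: 11 × 12.011 = 132.121
  F: 2 × 18.998 = 37.996
  H: 14 × 1.008 = 14.112
  O: 2 × 15.999 = 31.998
Sum: 11×12.011 + 2×18.998 + 14×1.008 + 2×15.999 = 216.227 → 216.23 g/mol.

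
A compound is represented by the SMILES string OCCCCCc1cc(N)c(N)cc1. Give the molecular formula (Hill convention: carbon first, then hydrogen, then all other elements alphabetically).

Walk through each heavy atom and fill implicit hydrogens from standard valence (C 4, N 3, O 2, S 2, halogen 1); for lowercase aromatic atoms, an aromatic c carries 1 H when it has two neighbours and 0 H with three, and aromatic n carries 0 H:
  atom 1: O, bond orders sum to 1 (valence 2) → 1 H
  atom 2: C, bond orders sum to 2 (valence 4) → 2 H
  atom 3: C, bond orders sum to 2 (valence 4) → 2 H
  atom 4: C, bond orders sum to 2 (valence 4) → 2 H
  atom 5: C, bond orders sum to 2 (valence 4) → 2 H
  atom 6: C, bond orders sum to 2 (valence 4) → 2 H
  atom 7: aromatic c, 3 neighbours → 0 H
  atom 8: aromatic c, 2 neighbours → 1 H
  atom 9: aromatic c, 3 neighbours → 0 H
  atom 10: N, bond orders sum to 1 (valence 3) → 2 H
  atom 11: aromatic c, 3 neighbours → 0 H
  atom 12: N, bond orders sum to 1 (valence 3) → 2 H
  atom 13: aromatic c, 2 neighbours → 1 H
  atom 14: aromatic c, 2 neighbours → 1 H
Totals → C:11, H:18, N:2, O:1.

C11H18N2O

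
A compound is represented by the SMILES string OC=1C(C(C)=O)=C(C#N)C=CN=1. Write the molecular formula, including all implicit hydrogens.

C8H6N2O2

Walk through each heavy atom and fill implicit hydrogens from standard valence (C 4, N 3, O 2, S 2, halogen 1):
  atom 1: O, bond orders sum to 1 (valence 2) → 1 H
  atom 2: C, bond orders sum to 4 (valence 4) → 0 H
  atom 3: C, bond orders sum to 4 (valence 4) → 0 H
  atom 4: C, bond orders sum to 4 (valence 4) → 0 H
  atom 5: C, bond orders sum to 1 (valence 4) → 3 H
  atom 6: O, bond orders sum to 2 (valence 2) → 0 H
  atom 7: C, bond orders sum to 4 (valence 4) → 0 H
  atom 8: C, bond orders sum to 4 (valence 4) → 0 H
  atom 9: N, bond orders sum to 3 (valence 3) → 0 H
  atom 10: C, bond orders sum to 3 (valence 4) → 1 H
  atom 11: C, bond orders sum to 3 (valence 4) → 1 H
  atom 12: N, bond orders sum to 3 (valence 3) → 0 H
Totals → C:8, H:6, N:2, O:2.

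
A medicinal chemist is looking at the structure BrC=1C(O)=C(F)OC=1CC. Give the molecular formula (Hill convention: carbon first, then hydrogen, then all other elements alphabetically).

C6H6BrFO2

Walk through each heavy atom and fill implicit hydrogens from standard valence (C 4, N 3, O 2, S 2, halogen 1):
  atom 1: Br (halogen, monovalent) → 0 H
  atom 2: C, bond orders sum to 4 (valence 4) → 0 H
  atom 3: C, bond orders sum to 4 (valence 4) → 0 H
  atom 4: O, bond orders sum to 1 (valence 2) → 1 H
  atom 5: C, bond orders sum to 4 (valence 4) → 0 H
  atom 6: F (halogen, monovalent) → 0 H
  atom 7: O, bond orders sum to 2 (valence 2) → 0 H
  atom 8: C, bond orders sum to 4 (valence 4) → 0 H
  atom 9: C, bond orders sum to 2 (valence 4) → 2 H
  atom 10: C, bond orders sum to 1 (valence 4) → 3 H
Totals → C:6, H:6, Br:1, F:1, O:2.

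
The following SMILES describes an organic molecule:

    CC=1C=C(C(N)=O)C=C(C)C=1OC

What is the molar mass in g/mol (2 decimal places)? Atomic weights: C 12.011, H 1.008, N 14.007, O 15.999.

179.22 g/mol

First, the molecular formula is C10H13NO2 (counting implicit H from valence).
  C: 10 × 12.011 = 120.110
  H: 13 × 1.008 = 13.104
  N: 1 × 14.007 = 14.007
  O: 2 × 15.999 = 31.998
Sum: 10×12.011 + 13×1.008 + 1×14.007 + 2×15.999 = 179.219 → 179.22 g/mol.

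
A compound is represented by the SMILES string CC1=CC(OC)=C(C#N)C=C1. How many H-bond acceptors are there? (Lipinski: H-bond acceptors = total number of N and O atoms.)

N atoms: 1; O atoms: 1.
Lipinski HBA = 1 + 1 = 2.

2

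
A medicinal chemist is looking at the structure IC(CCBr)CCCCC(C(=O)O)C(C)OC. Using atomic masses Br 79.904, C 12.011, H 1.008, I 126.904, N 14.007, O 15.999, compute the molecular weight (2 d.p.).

First, the molecular formula is C12H22BrIO3 (counting implicit H from valence).
  Br: 1 × 79.904 = 79.904
  C: 12 × 12.011 = 144.132
  H: 22 × 1.008 = 22.176
  I: 1 × 126.904 = 126.904
  O: 3 × 15.999 = 47.997
Sum: 1×79.904 + 12×12.011 + 22×1.008 + 1×126.904 + 3×15.999 = 421.113 → 421.11 g/mol.

421.11 g/mol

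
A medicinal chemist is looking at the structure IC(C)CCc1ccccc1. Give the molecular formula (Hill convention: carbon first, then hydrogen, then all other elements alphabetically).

C10H13I

Walk through each heavy atom and fill implicit hydrogens from standard valence (C 4, N 3, O 2, S 2, halogen 1); for lowercase aromatic atoms, an aromatic c carries 1 H when it has two neighbours and 0 H with three, and aromatic n carries 0 H:
  atom 1: I (halogen, monovalent) → 0 H
  atom 2: C, bond orders sum to 3 (valence 4) → 1 H
  atom 3: C, bond orders sum to 1 (valence 4) → 3 H
  atom 4: C, bond orders sum to 2 (valence 4) → 2 H
  atom 5: C, bond orders sum to 2 (valence 4) → 2 H
  atom 6: aromatic c, 3 neighbours → 0 H
  atom 7: aromatic c, 2 neighbours → 1 H
  atom 8: aromatic c, 2 neighbours → 1 H
  atom 9: aromatic c, 2 neighbours → 1 H
  atom 10: aromatic c, 2 neighbours → 1 H
  atom 11: aromatic c, 2 neighbours → 1 H
Totals → C:10, H:13, I:1.
In Hill order: C10H13I.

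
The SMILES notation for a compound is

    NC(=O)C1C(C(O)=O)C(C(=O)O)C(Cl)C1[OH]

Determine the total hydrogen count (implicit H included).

Walk through each heavy atom and fill implicit hydrogens from standard valence (C 4, N 3, O 2, S 2, halogen 1):
  atom 1: N, bond orders sum to 1 (valence 3) → 2 H
  atom 2: C, bond orders sum to 4 (valence 4) → 0 H
  atom 3: O, bond orders sum to 2 (valence 2) → 0 H
  atom 4: C, bond orders sum to 3 (valence 4) → 1 H
  atom 5: C, bond orders sum to 3 (valence 4) → 1 H
  atom 6: C, bond orders sum to 4 (valence 4) → 0 H
  atom 7: O, bond orders sum to 1 (valence 2) → 1 H
  atom 8: O, bond orders sum to 2 (valence 2) → 0 H
  atom 9: C, bond orders sum to 3 (valence 4) → 1 H
  atom 10: C, bond orders sum to 4 (valence 4) → 0 H
  atom 11: O, bond orders sum to 2 (valence 2) → 0 H
  atom 12: O, bond orders sum to 1 (valence 2) → 1 H
  atom 13: C, bond orders sum to 3 (valence 4) → 1 H
  atom 14: Cl (halogen, monovalent) → 0 H
  atom 15: C, bond orders sum to 3 (valence 4) → 1 H
  atom 16: O with explicit H count 1
Total hydrogens: 10.

10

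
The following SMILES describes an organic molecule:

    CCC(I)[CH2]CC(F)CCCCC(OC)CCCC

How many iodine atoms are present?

1

Scan the SMILES for I atoms (remember two-letter symbols like Cl and Br are single atoms).
Iodine count: 1.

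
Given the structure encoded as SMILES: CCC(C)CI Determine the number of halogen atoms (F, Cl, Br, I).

1

Halogen atoms appear at heavy-atom position 6 (1×I).
Halogen count: 1.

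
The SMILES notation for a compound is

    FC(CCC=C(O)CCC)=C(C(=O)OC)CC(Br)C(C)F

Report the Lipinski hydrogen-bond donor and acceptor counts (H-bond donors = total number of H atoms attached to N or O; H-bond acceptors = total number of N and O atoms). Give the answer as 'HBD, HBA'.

Donors: find every N or O and count the H atoms it carries.
  atom 7 (O): bond orders sum to 1 → 1 H
  atom 13 (O): bond orders sum to 2 → 0 H
  atom 14 (O): bond orders sum to 2 → 0 H
Lipinski HBD = 1.
Acceptors: N atoms = 0, O atoms = 3 → HBA = 3.

1, 3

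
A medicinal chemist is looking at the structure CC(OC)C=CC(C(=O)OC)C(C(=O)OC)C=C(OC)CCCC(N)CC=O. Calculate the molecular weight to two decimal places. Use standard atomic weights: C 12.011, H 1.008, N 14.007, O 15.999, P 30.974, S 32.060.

399.48 g/mol

First, the molecular formula is C20H33NO7 (counting implicit H from valence).
  C: 20 × 12.011 = 240.220
  H: 33 × 1.008 = 33.264
  N: 1 × 14.007 = 14.007
  O: 7 × 15.999 = 111.993
Sum: 20×12.011 + 33×1.008 + 1×14.007 + 7×15.999 = 399.484 → 399.48 g/mol.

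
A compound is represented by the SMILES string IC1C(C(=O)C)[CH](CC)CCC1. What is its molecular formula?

Walk through each heavy atom and fill implicit hydrogens from standard valence (C 4, N 3, O 2, S 2, halogen 1):
  atom 1: I (halogen, monovalent) → 0 H
  atom 2: C, bond orders sum to 3 (valence 4) → 1 H
  atom 3: C, bond orders sum to 3 (valence 4) → 1 H
  atom 4: C, bond orders sum to 4 (valence 4) → 0 H
  atom 5: O, bond orders sum to 2 (valence 2) → 0 H
  atom 6: C, bond orders sum to 1 (valence 4) → 3 H
  atom 7: C with explicit H count 1
  atom 8: C, bond orders sum to 2 (valence 4) → 2 H
  atom 9: C, bond orders sum to 1 (valence 4) → 3 H
  atom 10: C, bond orders sum to 2 (valence 4) → 2 H
  atom 11: C, bond orders sum to 2 (valence 4) → 2 H
  atom 12: C, bond orders sum to 2 (valence 4) → 2 H
Totals → C:10, H:17, I:1, O:1.

C10H17IO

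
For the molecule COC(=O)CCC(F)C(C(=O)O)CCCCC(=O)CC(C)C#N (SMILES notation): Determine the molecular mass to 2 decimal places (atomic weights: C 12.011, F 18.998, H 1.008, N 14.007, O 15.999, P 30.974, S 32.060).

First, the molecular formula is C16H24FNO5 (counting implicit H from valence).
  C: 16 × 12.011 = 192.176
  F: 1 × 18.998 = 18.998
  H: 24 × 1.008 = 24.192
  N: 1 × 14.007 = 14.007
  O: 5 × 15.999 = 79.995
Sum: 16×12.011 + 1×18.998 + 24×1.008 + 1×14.007 + 5×15.999 = 329.368 → 329.37 g/mol.

329.37 g/mol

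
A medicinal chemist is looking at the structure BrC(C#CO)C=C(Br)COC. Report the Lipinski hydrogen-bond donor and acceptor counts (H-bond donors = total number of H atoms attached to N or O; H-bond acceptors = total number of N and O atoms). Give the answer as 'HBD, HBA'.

Donors: find every N or O and count the H atoms it carries.
  atom 5 (O): bond orders sum to 1 → 1 H
  atom 10 (O): bond orders sum to 2 → 0 H
Lipinski HBD = 1.
Acceptors: N atoms = 0, O atoms = 2 → HBA = 2.

1, 2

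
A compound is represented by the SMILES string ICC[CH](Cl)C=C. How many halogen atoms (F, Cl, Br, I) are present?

Halogen atoms appear at heavy-atom positions 1, 5 (1×Cl, 1×I).
Other groups present: 1 alkene.
Halogen count: 2.

2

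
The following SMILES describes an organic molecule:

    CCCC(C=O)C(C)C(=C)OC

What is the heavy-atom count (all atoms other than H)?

Every atom symbol written in the SMILES (organic subset) is one heavy atom; implicit H are not written.
Heavy atoms by element → C:10, O:2.
Total: 12.

12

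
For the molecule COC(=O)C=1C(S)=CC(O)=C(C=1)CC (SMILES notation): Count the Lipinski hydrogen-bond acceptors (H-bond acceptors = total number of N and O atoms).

3

N atoms: 0; O atoms: 3.
Lipinski HBA = 0 + 3 = 3.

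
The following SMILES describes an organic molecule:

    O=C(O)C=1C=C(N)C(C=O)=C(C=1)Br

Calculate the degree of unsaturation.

6

Molecular formula: C8H6BrNO3.
DoU = (2C + 2 + N − H − X) / 2, where X is the halogen count and O/S are ignored.
    = (2·8 + 2 + 1 − 6 − 1) / 2 = 12 / 2 = 6.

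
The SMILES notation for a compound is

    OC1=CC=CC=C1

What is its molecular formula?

Walk through each heavy atom and fill implicit hydrogens from standard valence (C 4, N 3, O 2, S 2, halogen 1):
  atom 1: O, bond orders sum to 1 (valence 2) → 1 H
  atom 2: C, bond orders sum to 4 (valence 4) → 0 H
  atom 3: C, bond orders sum to 3 (valence 4) → 1 H
  atom 4: C, bond orders sum to 3 (valence 4) → 1 H
  atom 5: C, bond orders sum to 3 (valence 4) → 1 H
  atom 6: C, bond orders sum to 3 (valence 4) → 1 H
  atom 7: C, bond orders sum to 3 (valence 4) → 1 H
Totals → C:6, H:6, O:1.
In Hill order: C6H6O.

C6H6O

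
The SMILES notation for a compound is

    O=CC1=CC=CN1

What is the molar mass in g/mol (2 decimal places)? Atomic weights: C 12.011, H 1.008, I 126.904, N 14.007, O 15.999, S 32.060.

First, the molecular formula is C5H5NO (counting implicit H from valence).
  C: 5 × 12.011 = 60.055
  H: 5 × 1.008 = 5.040
  N: 1 × 14.007 = 14.007
  O: 1 × 15.999 = 15.999
Sum: 5×12.011 + 5×1.008 + 1×14.007 + 1×15.999 = 95.101 → 95.10 g/mol.

95.10 g/mol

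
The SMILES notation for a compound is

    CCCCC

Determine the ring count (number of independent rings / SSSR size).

In SMILES, each pair of matching ring-closure digits denotes one ring-closing bond; the number of such bonds equals the number of independent rings.
Ring-closure bonds here: 0.

0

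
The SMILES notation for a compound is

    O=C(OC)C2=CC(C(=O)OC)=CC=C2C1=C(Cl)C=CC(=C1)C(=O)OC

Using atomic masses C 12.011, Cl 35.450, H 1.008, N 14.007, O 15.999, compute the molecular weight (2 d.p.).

362.76 g/mol

First, the molecular formula is C18H15ClO6 (counting implicit H from valence).
  C: 18 × 12.011 = 216.198
  Cl: 1 × 35.450 = 35.450
  H: 15 × 1.008 = 15.120
  O: 6 × 15.999 = 95.994
Sum: 18×12.011 + 1×35.450 + 15×1.008 + 6×15.999 = 362.762 → 362.76 g/mol.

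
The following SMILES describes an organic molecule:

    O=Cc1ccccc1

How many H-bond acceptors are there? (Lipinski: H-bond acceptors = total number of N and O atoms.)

N atoms: 0; O atoms: 1.
Lipinski HBA = 0 + 1 = 1.

1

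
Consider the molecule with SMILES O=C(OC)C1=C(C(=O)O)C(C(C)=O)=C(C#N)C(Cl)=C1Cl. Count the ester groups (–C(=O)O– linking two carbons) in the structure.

The ester motif appears at heavy-atom position 2 in the SMILES.
Other groups present: 1 carboxylic acid, 1 ketone, 1 nitrile.
Ester count: 1.

1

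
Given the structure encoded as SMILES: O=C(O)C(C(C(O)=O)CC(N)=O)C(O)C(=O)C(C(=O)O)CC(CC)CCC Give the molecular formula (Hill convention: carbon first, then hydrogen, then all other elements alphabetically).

C17H27NO9

Walk through each heavy atom and fill implicit hydrogens from standard valence (C 4, N 3, O 2, S 2, halogen 1):
  atom 1: O, bond orders sum to 2 (valence 2) → 0 H
  atom 2: C, bond orders sum to 4 (valence 4) → 0 H
  atom 3: O, bond orders sum to 1 (valence 2) → 1 H
  atom 4: C, bond orders sum to 3 (valence 4) → 1 H
  atom 5: C, bond orders sum to 3 (valence 4) → 1 H
  atom 6: C, bond orders sum to 4 (valence 4) → 0 H
  atom 7: O, bond orders sum to 1 (valence 2) → 1 H
  atom 8: O, bond orders sum to 2 (valence 2) → 0 H
  atom 9: C, bond orders sum to 2 (valence 4) → 2 H
  atom 10: C, bond orders sum to 4 (valence 4) → 0 H
  atom 11: N, bond orders sum to 1 (valence 3) → 2 H
  atom 12: O, bond orders sum to 2 (valence 2) → 0 H
  atom 13: C, bond orders sum to 3 (valence 4) → 1 H
  atom 14: O, bond orders sum to 1 (valence 2) → 1 H
  atom 15: C, bond orders sum to 4 (valence 4) → 0 H
  atom 16: O, bond orders sum to 2 (valence 2) → 0 H
  atom 17: C, bond orders sum to 3 (valence 4) → 1 H
  atom 18: C, bond orders sum to 4 (valence 4) → 0 H
  atom 19: O, bond orders sum to 2 (valence 2) → 0 H
  atom 20: O, bond orders sum to 1 (valence 2) → 1 H
  atom 21: C, bond orders sum to 2 (valence 4) → 2 H
  atom 22: C, bond orders sum to 3 (valence 4) → 1 H
  atom 23: C, bond orders sum to 2 (valence 4) → 2 H
  atom 24: C, bond orders sum to 1 (valence 4) → 3 H
  atom 25: C, bond orders sum to 2 (valence 4) → 2 H
  atom 26: C, bond orders sum to 2 (valence 4) → 2 H
  atom 27: C, bond orders sum to 1 (valence 4) → 3 H
Totals → C:17, H:27, N:1, O:9.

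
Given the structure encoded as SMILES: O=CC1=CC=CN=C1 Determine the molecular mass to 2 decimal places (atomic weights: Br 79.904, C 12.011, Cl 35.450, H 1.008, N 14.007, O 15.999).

First, the molecular formula is C6H5NO (counting implicit H from valence).
  C: 6 × 12.011 = 72.066
  H: 5 × 1.008 = 5.040
  N: 1 × 14.007 = 14.007
  O: 1 × 15.999 = 15.999
Sum: 6×12.011 + 5×1.008 + 1×14.007 + 1×15.999 = 107.112 → 107.11 g/mol.

107.11 g/mol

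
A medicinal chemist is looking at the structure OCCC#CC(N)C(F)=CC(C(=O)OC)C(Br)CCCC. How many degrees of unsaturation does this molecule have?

Degree of unsaturation = (number of rings) + (number of π bonds).
Ring closures in the SMILES: 0.
π bonds: 2 double bonds (each 1 DoU), 1 triple bond (each 2 DoU) → 4 DoU from unsaturation.
Total DoU = 0 + 4 = 4.

4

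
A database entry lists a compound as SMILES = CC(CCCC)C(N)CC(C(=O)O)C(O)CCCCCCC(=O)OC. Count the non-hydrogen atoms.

25

Every atom symbol written in the SMILES (organic subset) is one heavy atom; implicit H are not written.
Heavy atoms by element → C:19, N:1, O:5.
Total: 25.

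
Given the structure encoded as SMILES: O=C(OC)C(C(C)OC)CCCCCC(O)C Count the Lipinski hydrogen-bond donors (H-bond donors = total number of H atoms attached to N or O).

1

Donors: find every N or O and count the H atoms it carries.
  atom 1 (O): bond orders sum to 2 → 0 H
  atom 3 (O): bond orders sum to 2 → 0 H
  atom 8 (O): bond orders sum to 2 → 0 H
  atom 16 (O): bond orders sum to 1 → 1 H
Lipinski HBD = 1.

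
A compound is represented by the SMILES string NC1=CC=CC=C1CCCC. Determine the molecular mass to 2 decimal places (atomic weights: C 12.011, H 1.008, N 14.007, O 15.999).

149.24 g/mol

First, the molecular formula is C10H15N (counting implicit H from valence).
  C: 10 × 12.011 = 120.110
  H: 15 × 1.008 = 15.120
  N: 1 × 14.007 = 14.007
Sum: 10×12.011 + 15×1.008 + 1×14.007 = 149.237 → 149.24 g/mol.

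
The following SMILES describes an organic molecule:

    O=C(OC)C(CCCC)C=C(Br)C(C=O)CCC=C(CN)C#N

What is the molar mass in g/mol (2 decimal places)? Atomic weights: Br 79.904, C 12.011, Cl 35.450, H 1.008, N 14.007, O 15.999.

First, the molecular formula is C17H25BrN2O3 (counting implicit H from valence).
  Br: 1 × 79.904 = 79.904
  C: 17 × 12.011 = 204.187
  H: 25 × 1.008 = 25.200
  N: 2 × 14.007 = 28.014
  O: 3 × 15.999 = 47.997
Sum: 1×79.904 + 17×12.011 + 25×1.008 + 2×14.007 + 3×15.999 = 385.302 → 385.30 g/mol.

385.30 g/mol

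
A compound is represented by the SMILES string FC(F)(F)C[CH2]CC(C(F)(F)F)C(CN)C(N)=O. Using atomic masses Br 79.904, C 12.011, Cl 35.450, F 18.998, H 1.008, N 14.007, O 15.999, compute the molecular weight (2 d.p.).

First, the molecular formula is C9H14F6N2O (counting implicit H from valence).
  C: 9 × 12.011 = 108.099
  F: 6 × 18.998 = 113.988
  H: 14 × 1.008 = 14.112
  N: 2 × 14.007 = 28.014
  O: 1 × 15.999 = 15.999
Sum: 9×12.011 + 6×18.998 + 14×1.008 + 2×14.007 + 1×15.999 = 280.212 → 280.21 g/mol.

280.21 g/mol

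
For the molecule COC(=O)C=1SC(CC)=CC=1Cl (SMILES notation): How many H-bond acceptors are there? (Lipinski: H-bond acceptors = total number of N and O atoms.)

2

N atoms: 0; O atoms: 2.
Lipinski HBA = 0 + 2 = 2.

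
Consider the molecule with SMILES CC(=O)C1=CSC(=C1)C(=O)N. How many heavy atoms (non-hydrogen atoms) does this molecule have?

11

Every atom symbol written in the SMILES (organic subset) is one heavy atom; implicit H are not written.
Heavy atoms by element → C:7, N:1, O:2, S:1.
Total: 11.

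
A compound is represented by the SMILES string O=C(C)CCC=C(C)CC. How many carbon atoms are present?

Count every carbon token in the SMILES (each C, including those in ring-closure positions and inside branches).
Carbon count: 9.

9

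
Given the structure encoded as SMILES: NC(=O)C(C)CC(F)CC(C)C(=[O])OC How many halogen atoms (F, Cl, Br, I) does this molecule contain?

Halogen atoms appear at heavy-atom position 8 (1×F).
Other groups present: 1 amide, 1 ester.
Halogen count: 1.

1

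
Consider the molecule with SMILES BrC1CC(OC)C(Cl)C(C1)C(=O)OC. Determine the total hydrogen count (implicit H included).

14

Walk through each heavy atom and fill implicit hydrogens from standard valence (C 4, N 3, O 2, S 2, halogen 1):
  atom 1: Br (halogen, monovalent) → 0 H
  atom 2: C, bond orders sum to 3 (valence 4) → 1 H
  atom 3: C, bond orders sum to 2 (valence 4) → 2 H
  atom 4: C, bond orders sum to 3 (valence 4) → 1 H
  atom 5: O, bond orders sum to 2 (valence 2) → 0 H
  atom 6: C, bond orders sum to 1 (valence 4) → 3 H
  atom 7: C, bond orders sum to 3 (valence 4) → 1 H
  atom 8: Cl (halogen, monovalent) → 0 H
  atom 9: C, bond orders sum to 3 (valence 4) → 1 H
  atom 10: C, bond orders sum to 2 (valence 4) → 2 H
  atom 11: C, bond orders sum to 4 (valence 4) → 0 H
  atom 12: O, bond orders sum to 2 (valence 2) → 0 H
  atom 13: O, bond orders sum to 2 (valence 2) → 0 H
  atom 14: C, bond orders sum to 1 (valence 4) → 3 H
Total hydrogens: 14.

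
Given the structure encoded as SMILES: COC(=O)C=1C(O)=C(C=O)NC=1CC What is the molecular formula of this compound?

C9H11NO4

Walk through each heavy atom and fill implicit hydrogens from standard valence (C 4, N 3, O 2, S 2, halogen 1):
  atom 1: C, bond orders sum to 1 (valence 4) → 3 H
  atom 2: O, bond orders sum to 2 (valence 2) → 0 H
  atom 3: C, bond orders sum to 4 (valence 4) → 0 H
  atom 4: O, bond orders sum to 2 (valence 2) → 0 H
  atom 5: C, bond orders sum to 4 (valence 4) → 0 H
  atom 6: C, bond orders sum to 4 (valence 4) → 0 H
  atom 7: O, bond orders sum to 1 (valence 2) → 1 H
  atom 8: C, bond orders sum to 4 (valence 4) → 0 H
  atom 9: C, bond orders sum to 3 (valence 4) → 1 H
  atom 10: O, bond orders sum to 2 (valence 2) → 0 H
  atom 11: N, bond orders sum to 2 (valence 3) → 1 H
  atom 12: C, bond orders sum to 4 (valence 4) → 0 H
  atom 13: C, bond orders sum to 2 (valence 4) → 2 H
  atom 14: C, bond orders sum to 1 (valence 4) → 3 H
Totals → C:9, H:11, N:1, O:4.
In Hill order: C9H11NO4.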